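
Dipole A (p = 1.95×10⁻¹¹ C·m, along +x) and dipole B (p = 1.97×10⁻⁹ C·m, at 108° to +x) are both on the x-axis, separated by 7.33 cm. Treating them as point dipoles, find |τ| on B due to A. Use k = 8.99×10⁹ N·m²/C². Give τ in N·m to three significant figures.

τ ≈ 1.67×10⁻⁶ N·m

The second dipole sits on the axis of the first, so the field there is axial: E₁ = 2kp₁/r³ along +x.
E₁ = 2(8.99×10⁹)(1.95×10⁻¹¹)/(0.0733)³ = 890.3 N/C.
Torque on the second dipole: τ = p₂ E₁ sinθ.
τ = (1.97×10⁻⁹)(890.3)·sin108° = 1.668×10⁻⁶ N·m.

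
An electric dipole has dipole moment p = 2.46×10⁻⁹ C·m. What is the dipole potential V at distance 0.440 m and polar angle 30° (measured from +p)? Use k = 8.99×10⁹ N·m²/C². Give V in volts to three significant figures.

V ≈ 98.9 V

The dipole potential is V = kp cosθ / r².
V = (8.99×10⁹)(2.46×10⁻⁹)·cos30° / (0.440)² = 98.93 V.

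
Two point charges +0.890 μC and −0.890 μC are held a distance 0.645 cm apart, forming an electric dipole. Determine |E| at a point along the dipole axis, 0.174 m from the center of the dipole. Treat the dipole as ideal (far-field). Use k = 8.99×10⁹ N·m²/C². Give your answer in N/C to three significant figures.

E ≈ 1.96×10⁴ N/C

Dipole moment p = qd = (8.90×10⁻⁷ C)(0.00645 m) = 5.741×10⁻⁹ C·m.
On the dipole axis E = 2kp/r³.
E = 2·(8.99×10⁹)(5.741×10⁻⁹) / (0.174)³ = 1.959×10⁴ N/C.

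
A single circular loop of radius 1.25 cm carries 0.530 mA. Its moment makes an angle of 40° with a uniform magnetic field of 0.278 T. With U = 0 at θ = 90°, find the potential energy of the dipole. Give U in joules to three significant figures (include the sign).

Magnetic moment m = IA = Iπa² = (5.30×10⁻⁴)·π·(0.0125)² = 2.602×10⁻⁷ A·m².
U = −m·B = −mB cosθ.
U = −(2.602×10⁻⁷)(0.278)·cos40° = -5.541×10⁻⁸ J.

U ≈ -5.54×10⁻⁸ J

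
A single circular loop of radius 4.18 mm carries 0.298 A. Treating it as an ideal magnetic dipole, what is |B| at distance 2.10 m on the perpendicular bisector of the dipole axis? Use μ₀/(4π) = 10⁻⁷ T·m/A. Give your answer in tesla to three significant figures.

B ≈ 1.77×10⁻¹³ T

Magnetic moment m = IA = Iπa² = (0.298)·π·(0.00418)² = 1.636×10⁻⁵ A·m².
In the equatorial plane B = (μ₀/4π)·m/r³ (half the axial value).
B = (10⁻⁷)·(1.636×10⁻⁵) / (2.10)³ = 1.767×10⁻¹³ T.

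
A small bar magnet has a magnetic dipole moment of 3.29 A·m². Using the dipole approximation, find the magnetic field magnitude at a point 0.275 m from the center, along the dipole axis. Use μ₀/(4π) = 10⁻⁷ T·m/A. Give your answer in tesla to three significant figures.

On axis B = (μ₀/4π)·2m/r³.
B = 2·(10⁻⁷)·(3.29) / (0.275)³ = 3.164×10⁻⁵ T.

B ≈ 3.16×10⁻⁵ T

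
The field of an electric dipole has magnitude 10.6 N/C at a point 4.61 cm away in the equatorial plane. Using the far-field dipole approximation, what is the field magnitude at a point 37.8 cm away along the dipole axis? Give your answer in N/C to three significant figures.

Dipole fields scale as 1/r³ in the far field.
The axial field is twice the equatorial field at the same r, so the geometry factor is 2/1.
E₂ = E₁ · (2/1) · (r₁/r₂)³ = 10.6 · 2 · (4.61/37.8)³.
(r₁/r₂)³ = (0.122)³ = 0.001814.
E₂ ≈ 0.03846 N/C.

E ≈ 0.0385 N/C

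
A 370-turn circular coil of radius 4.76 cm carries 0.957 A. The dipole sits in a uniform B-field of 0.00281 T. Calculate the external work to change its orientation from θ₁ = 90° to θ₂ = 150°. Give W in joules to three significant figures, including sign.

m = NIA = NIπa² = 370·(0.957)·π·(0.0476)² = 2.52 A·m².
W_ext = ΔU = −mB cosθ₂ + mB cosθ₁ = mB(cosθ₁ − cosθ₂).
W = (2.52)(0.00281)·(cos90° − cos150°) = (0.007081)·(+0.8660) = 0.006132 J.

W ≈ 0.00613 J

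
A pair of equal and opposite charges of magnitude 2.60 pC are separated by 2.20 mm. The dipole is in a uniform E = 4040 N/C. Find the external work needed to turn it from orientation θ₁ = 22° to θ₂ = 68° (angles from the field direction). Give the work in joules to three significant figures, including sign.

W ≈ 1.28×10⁻¹¹ J

Dipole moment p = qd = (2.60×10⁻¹² C)(0.00220 m) = 5.72×10⁻¹⁵ C·m.
W_ext = ΔU = U(θ₂) − U(θ₁) = −pE cosθ₂ − (−pE cosθ₁) = pE(cosθ₁ − cosθ₂).
W = (5.72×10⁻¹⁵)(4040)·(cos22° − cos68°) = (2.311×10⁻¹¹)·(+0.5526) = 1.277×10⁻¹¹ J.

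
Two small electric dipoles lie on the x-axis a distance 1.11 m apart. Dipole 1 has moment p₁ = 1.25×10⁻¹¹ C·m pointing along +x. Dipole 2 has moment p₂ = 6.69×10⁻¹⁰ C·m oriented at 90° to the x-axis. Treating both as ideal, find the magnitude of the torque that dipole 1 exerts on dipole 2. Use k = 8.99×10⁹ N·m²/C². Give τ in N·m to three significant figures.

τ ≈ 1.10×10⁻¹⁰ N·m

The second dipole sits on the axis of the first, so the field there is axial: E₁ = 2kp₁/r³ along +x.
E₁ = 2(8.99×10⁹)(1.25×10⁻¹¹)/(1.11)³ = 0.1643 N/C.
Torque on the second dipole: τ = p₂ E₁ sinθ.
τ = (6.69×10⁻¹⁰)(0.1643)·sin90° = 1.099×10⁻¹⁰ N·m.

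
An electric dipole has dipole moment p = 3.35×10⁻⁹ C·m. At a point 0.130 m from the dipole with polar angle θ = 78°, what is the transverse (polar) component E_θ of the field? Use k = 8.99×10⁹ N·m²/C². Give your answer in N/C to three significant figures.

E_θ ≈ 1.34×10⁴ N/C

For a dipole, E_θ = (kp sinθ)/r³.
kp/r³ = (8.99×10⁹)(3.35×10⁻⁹)/(0.130)³ = 1.371×10⁴ N/C.
E_θ = 1.371×10⁴·sin78° = 1.341×10⁴ N/C.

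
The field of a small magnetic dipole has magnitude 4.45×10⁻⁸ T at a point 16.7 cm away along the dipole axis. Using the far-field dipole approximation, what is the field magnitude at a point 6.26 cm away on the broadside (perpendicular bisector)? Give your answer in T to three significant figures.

Dipole fields scale as 1/r³ in the far field.
The axial field is twice the equatorial field at the same r, so the geometry factor is 1/2.
B₂ = B₁ · (1/2) · (r₁/r₂)³ = 4.45×10⁻⁸ · 0.5 · (16.7/6.26)³.
(r₁/r₂)³ = (2.668)³ = 18.99.
B₂ ≈ 4.224×10⁻⁷ T.

B ≈ 4.22×10⁻⁷ T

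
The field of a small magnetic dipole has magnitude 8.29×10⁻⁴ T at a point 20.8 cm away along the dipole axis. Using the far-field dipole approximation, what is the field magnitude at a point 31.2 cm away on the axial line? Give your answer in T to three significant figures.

Dipole fields scale as 1/r³ in the far field; the geometry is the same at both points.
B₂ = B₁ · (r₁/r₂)³ = 8.29×10⁻⁴ · (20.8/31.2)³.
(r₁/r₂)³ = (0.6667)³ = 0.2963.
B₂ ≈ 2.456×10⁻⁴ T.

B ≈ 2.46×10⁻⁴ T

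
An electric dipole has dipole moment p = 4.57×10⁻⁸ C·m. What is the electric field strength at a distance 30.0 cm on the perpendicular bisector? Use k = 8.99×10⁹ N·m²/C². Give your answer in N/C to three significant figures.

In the equatorial plane E = kp/r³.
E = (8.99×10⁹)(4.57×10⁻⁸) / (0.300)³ = 1.522×10⁴ N/C.

E ≈ 1.52×10⁴ N/C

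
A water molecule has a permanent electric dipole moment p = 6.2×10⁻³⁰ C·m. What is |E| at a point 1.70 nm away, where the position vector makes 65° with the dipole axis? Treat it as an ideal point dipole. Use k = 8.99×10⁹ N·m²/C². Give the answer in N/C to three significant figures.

At angle θ the dipole field magnitude is E = (kp/r³)·√(1 + 3cos²θ).
kp/r³ = (8.99×10⁹)(6.20×10⁻³⁰) / (1.70×10⁻⁹)³ = 1.135×10⁷ N/C.
√(1 + 3cos²65°) = √(1 + 3·0.1786) = √1.5358 ≈ 1.2393.
E ≈ 1.135×10⁷ × 1.239 = 1.406×10⁷ N/C.

E ≈ 1.41×10⁷ N/C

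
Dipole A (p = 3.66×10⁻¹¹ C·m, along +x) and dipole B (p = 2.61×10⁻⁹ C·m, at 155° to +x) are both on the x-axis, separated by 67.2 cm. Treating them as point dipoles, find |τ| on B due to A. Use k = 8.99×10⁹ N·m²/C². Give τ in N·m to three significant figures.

The second dipole sits on the axis of the first, so the field there is axial: E₁ = 2kp₁/r³ along +x.
E₁ = 2(8.99×10⁹)(3.66×10⁻¹¹)/(0.672)³ = 2.169 N/C.
Torque on the second dipole: τ = p₂ E₁ sinθ.
τ = (2.61×10⁻⁹)(2.169)·sin155° = 2.392×10⁻⁹ N·m.

τ ≈ 2.39×10⁻⁹ N·m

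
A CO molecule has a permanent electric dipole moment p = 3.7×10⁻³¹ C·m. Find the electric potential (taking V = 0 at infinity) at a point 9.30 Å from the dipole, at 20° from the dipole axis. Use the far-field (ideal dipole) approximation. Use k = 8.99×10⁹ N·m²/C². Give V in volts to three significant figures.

The dipole potential is V = kp cosθ / r².
V = (8.99×10⁹)(3.70×10⁻³¹)·cos20° / (9.30×10⁻¹⁰)² = 0.003614 V.

V ≈ 0.00361 V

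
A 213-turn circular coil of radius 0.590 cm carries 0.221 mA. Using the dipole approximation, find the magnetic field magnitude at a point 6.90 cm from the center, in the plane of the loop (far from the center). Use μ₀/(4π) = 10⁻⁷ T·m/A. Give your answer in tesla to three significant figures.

B ≈ 1.57×10⁻⁹ T

m = NIA = NIπa² = 213·(2.21×10⁻⁴)·π·(0.00590)² = 5.148×10⁻⁶ A·m².
In the equatorial plane B = (μ₀/4π)·m/r³ (half the axial value).
B = (10⁻⁷)·(5.148×10⁻⁶) / (0.0690)³ = 1.567×10⁻⁹ T.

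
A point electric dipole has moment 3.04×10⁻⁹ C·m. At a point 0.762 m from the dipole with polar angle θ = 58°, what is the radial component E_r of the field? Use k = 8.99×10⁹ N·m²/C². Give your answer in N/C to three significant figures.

For a dipole, E_r = (2kp cosθ)/r³.
kp/r³ = (8.99×10⁹)(3.04×10⁻⁹)/(0.762)³ = 61.77 N/C.
E_r = 2·61.77·cos58° = 65.46 N/C.

E_r ≈ 65.5 N/C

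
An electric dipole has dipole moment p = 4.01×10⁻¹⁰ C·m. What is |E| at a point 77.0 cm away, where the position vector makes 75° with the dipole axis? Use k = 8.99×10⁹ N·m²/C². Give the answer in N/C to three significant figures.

E ≈ 8.65 N/C

At angle θ the dipole field magnitude is E = (kp/r³)·√(1 + 3cos²θ).
kp/r³ = (8.99×10⁹)(4.01×10⁻¹⁰) / (0.770)³ = 7.896 N/C.
√(1 + 3cos²75°) = √(1 + 3·0.0670) = √1.2010 ≈ 1.0959.
E ≈ 7.896 × 1.096 = 8.654 N/C.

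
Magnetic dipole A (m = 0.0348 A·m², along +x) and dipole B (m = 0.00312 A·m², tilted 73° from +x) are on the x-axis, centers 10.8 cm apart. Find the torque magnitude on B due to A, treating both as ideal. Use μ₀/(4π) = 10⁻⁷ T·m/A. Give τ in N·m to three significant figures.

Dipole B is on the axis of dipole A, so B₁ there is axial: B₁ = (μ₀/4π)·2m₁/r³ along +x.
B₁ = 2(10⁻⁷)(0.0348)/(0.108)³ = 5.525×10⁻⁶ T.
τ = m₂ B₁ sinθ.
τ = (0.00312)(5.525×10⁻⁶)·sin73° = 1.648×10⁻⁸ N·m.

τ ≈ 1.65×10⁻⁸ N·m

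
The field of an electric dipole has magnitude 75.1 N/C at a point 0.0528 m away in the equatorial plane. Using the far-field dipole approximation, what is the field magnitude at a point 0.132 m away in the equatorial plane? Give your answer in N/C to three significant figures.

Dipole fields scale as 1/r³ in the far field; the geometry is the same at both points.
E₂ = E₁ · (r₁/r₂)³ = 75.1 · (0.0528/0.132)³.
(r₁/r₂)³ = (0.4)³ = 0.064.
E₂ ≈ 4.806 N/C.

E ≈ 4.81 N/C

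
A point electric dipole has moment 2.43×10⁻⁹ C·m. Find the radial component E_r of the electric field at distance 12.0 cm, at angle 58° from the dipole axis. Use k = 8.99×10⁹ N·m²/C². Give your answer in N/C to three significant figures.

For a dipole, E_r = (2kp cosθ)/r³.
kp/r³ = (8.99×10⁹)(2.43×10⁻⁹)/(0.120)³ = 1.264×10⁴ N/C.
E_r = 2·1.264×10⁴·cos58° = 1.340×10⁴ N/C.

E_r ≈ 1.34×10⁴ N/C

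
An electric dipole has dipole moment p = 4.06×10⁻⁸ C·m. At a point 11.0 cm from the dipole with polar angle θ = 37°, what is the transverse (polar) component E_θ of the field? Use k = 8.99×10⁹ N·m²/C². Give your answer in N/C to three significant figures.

E_θ ≈ 1.65×10⁵ N/C

For a dipole, E_θ = (kp sinθ)/r³.
kp/r³ = (8.99×10⁹)(4.06×10⁻⁸)/(0.110)³ = 2.742×10⁵ N/C.
E_θ = 2.742×10⁵·sin37° = 1.650×10⁵ N/C.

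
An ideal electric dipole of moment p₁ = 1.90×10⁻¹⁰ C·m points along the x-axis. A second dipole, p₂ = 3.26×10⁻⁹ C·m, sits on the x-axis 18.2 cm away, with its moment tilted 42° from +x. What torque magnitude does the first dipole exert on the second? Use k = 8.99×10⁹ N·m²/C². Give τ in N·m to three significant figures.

The second dipole sits on the axis of the first, so the field there is axial: E₁ = 2kp₁/r³ along +x.
E₁ = 2(8.99×10⁹)(1.90×10⁻¹⁰)/(0.182)³ = 566.7 N/C.
Torque on the second dipole: τ = p₂ E₁ sinθ.
τ = (3.26×10⁻⁹)(566.7)·sin42° = 1.236×10⁻⁶ N·m.

τ ≈ 1.24×10⁻⁶ N·m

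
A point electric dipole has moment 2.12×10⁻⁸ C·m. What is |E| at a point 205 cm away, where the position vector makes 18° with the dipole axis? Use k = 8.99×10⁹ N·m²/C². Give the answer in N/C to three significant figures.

E ≈ 42.6 N/C

At angle θ the dipole field magnitude is E = (kp/r³)·√(1 + 3cos²θ).
kp/r³ = (8.99×10⁹)(2.12×10⁻⁸) / (2.05)³ = 22.12 N/C.
√(1 + 3cos²18°) = √(1 + 3·0.9045) = √3.7135 ≈ 1.9271.
E ≈ 22.12 × 1.927 = 42.63 N/C.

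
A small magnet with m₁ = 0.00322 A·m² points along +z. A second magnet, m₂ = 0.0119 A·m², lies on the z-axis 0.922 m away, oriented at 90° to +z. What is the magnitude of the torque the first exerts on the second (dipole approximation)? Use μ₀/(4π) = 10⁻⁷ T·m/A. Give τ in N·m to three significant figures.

Dipole B is on the axis of dipole A, so B₁ there is axial: B₁ = (μ₀/4π)·2m₁/r³ along +z.
B₁ = 2(10⁻⁷)(0.00322)/(0.922)³ = 8.217×10⁻¹⁰ T.
τ = m₂ B₁ sinθ.
τ = (0.0119)(8.217×10⁻¹⁰)·sin90° = 9.778×10⁻¹² N·m.

τ ≈ 9.78×10⁻¹² N·m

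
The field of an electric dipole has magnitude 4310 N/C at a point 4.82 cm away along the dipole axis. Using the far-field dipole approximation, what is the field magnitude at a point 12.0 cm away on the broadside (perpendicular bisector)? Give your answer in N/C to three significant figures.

Dipole fields scale as 1/r³ in the far field.
The axial field is twice the equatorial field at the same r, so the geometry factor is 1/2.
E₂ = E₁ · (1/2) · (r₁/r₂)³ = 4310 · 0.5 · (4.82/12.0)³.
(r₁/r₂)³ = (0.4017)³ = 0.0648.
E₂ ≈ 139.7 N/C.

E ≈ 140 N/C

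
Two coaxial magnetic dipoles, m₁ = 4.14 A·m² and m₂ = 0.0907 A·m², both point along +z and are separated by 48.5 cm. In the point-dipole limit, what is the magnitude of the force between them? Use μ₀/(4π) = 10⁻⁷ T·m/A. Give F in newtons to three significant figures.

F ≈ 4.07×10⁻⁶ N

On-axis B of dipole 1: B = (μ₀/4π)·2m₁/r³. Force on dipole 2: F = m₂·dB/dr.
dB/dr = −(μ₀/4π)·6m₁/r⁴, so |F| = (μ₀/4π)·6m₁m₂/r⁴.
F = 6(10⁻⁷)(4.14)(0.0907)/(0.485)⁴ = 4.072×10⁻⁶ N.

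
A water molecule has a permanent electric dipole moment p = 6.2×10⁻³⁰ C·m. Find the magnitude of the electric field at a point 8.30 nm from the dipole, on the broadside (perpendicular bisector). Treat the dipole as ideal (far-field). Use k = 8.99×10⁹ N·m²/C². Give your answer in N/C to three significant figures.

On the perpendicular bisector E = kp/r³ (half the axial value at the same distance).
E = (8.99×10⁹)(6.20×10⁻³⁰) / (8.30×10⁻⁹)³ = 9.748×10⁴ N/C.

E ≈ 9.75×10⁴ N/C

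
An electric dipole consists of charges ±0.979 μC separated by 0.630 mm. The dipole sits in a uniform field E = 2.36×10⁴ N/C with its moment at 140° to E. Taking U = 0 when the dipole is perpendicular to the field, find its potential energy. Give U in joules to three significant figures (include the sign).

U ≈ 1.12×10⁻⁵ J

Dipole moment p = qd = (9.79×10⁻⁷ C)(6.30×10⁻⁴ m) = 6.168×10⁻¹⁰ C·m.
U = −p·E = −pE cosθ.
U = −(6.168×10⁻¹⁰)(2.36×10⁴)·cos140° = 1.115×10⁻⁵ J.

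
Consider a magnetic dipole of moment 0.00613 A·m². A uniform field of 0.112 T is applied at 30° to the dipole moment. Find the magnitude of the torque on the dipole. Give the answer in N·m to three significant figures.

τ ≈ 3.43×10⁻⁴ N·m

Torque on a magnetic dipole: τ = mB sinθ.
τ = (0.00613)(0.112)·sin30° = 3.433×10⁻⁴ N·m.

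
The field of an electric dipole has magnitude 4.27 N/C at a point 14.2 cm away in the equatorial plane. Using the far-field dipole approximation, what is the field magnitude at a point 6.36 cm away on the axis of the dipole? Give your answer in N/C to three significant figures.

Dipole fields scale as 1/r³ in the far field.
The axial field is twice the equatorial field at the same r, so the geometry factor is 2/1.
E₂ = E₁ · (2/1) · (r₁/r₂)³ = 4.27 · 2 · (14.2/6.36)³.
(r₁/r₂)³ = (2.233)³ = 11.13.
E₂ ≈ 95.05 N/C.

E ≈ 95.0 N/C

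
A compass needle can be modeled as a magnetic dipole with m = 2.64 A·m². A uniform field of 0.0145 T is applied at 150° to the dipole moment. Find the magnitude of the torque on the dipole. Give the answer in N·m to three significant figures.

Torque on a magnetic dipole: τ = mB sinθ.
τ = (2.64)(0.0145)·sin150° = 0.01914 N·m.

τ ≈ 0.0191 N·m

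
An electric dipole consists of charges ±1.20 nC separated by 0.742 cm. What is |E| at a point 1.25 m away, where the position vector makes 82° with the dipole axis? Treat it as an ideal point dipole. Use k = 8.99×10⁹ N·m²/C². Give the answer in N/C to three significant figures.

E ≈ 0.0422 N/C

Dipole moment p = qd = (1.20×10⁻⁹ C)(0.00742 m) = 8.904×10⁻¹² C·m.
At angle θ the dipole field magnitude is E = (kp/r³)·√(1 + 3cos²θ).
kp/r³ = (8.99×10⁹)(8.904×10⁻¹²) / (1.25)³ = 0.04098 N/C.
√(1 + 3cos²82°) = √(1 + 3·0.0194) = √1.0581 ≈ 1.0286.
E ≈ 0.04098 × 1.029 = 0.04216 N/C.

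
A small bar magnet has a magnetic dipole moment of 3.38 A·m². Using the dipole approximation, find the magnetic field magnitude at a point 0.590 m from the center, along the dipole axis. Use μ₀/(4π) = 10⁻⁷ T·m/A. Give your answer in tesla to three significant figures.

On axis B = (μ₀/4π)·2m/r³.
B = 2·(10⁻⁷)·(3.38) / (0.590)³ = 3.291×10⁻⁶ T.

B ≈ 3.29×10⁻⁶ T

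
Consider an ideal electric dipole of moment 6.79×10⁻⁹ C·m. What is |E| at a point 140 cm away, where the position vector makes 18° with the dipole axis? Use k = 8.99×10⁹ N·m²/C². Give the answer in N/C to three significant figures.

E ≈ 42.9 N/C

At angle θ the dipole field magnitude is E = (kp/r³)·√(1 + 3cos²θ).
kp/r³ = (8.99×10⁹)(6.79×10⁻⁹) / (1.40)³ = 22.25 N/C.
√(1 + 3cos²18°) = √(1 + 3·0.9045) = √3.7135 ≈ 1.9271.
E ≈ 22.25 × 1.927 = 42.87 N/C.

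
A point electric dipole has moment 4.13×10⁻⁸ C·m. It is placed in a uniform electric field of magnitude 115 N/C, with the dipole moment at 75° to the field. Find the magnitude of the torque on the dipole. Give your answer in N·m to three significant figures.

Torque on an electric dipole: τ = pE sinθ.
τ = (4.13×10⁻⁸)(115)·sin75° = 4.588×10⁻⁶ N·m.

τ ≈ 4.59×10⁻⁶ N·m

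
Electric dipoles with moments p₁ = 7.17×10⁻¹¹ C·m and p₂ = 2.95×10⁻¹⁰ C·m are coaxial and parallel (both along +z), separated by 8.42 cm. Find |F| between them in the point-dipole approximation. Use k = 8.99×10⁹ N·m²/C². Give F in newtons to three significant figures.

On-axis field of dipole 1 at distance r: E = 2kp₁/r³. Force on dipole 2 is F = p₂·dE/dr (gradient along axis).
dE/dr = −6kp₁/r⁴, so |F| = 6kp₁p₂/r⁴ (attractive for aligned moments).
F = 6(8.99×10⁹)(7.17×10⁻¹¹)(2.95×10⁻¹⁰)/(0.0842)⁴ = 2.270×10⁻⁵ N.

F ≈ 2.27×10⁻⁵ N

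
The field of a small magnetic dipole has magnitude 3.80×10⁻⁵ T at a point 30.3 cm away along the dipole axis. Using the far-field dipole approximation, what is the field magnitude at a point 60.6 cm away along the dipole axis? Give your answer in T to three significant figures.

B ≈ 4.75×10⁻⁶ T

Dipole fields scale as 1/r³ in the far field; the geometry is the same at both points.
B₂ = B₁ · (r₁/r₂)³ = 3.80×10⁻⁵ · (30.3/60.6)³.
(r₁/r₂)³ = (0.5)³ = 0.125.
B₂ ≈ 4.750×10⁻⁶ T.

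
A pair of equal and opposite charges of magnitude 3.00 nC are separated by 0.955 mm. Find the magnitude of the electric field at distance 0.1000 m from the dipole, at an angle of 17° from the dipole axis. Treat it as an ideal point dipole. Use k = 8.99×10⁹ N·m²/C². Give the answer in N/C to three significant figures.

Dipole moment p = qd = (3.00×10⁻⁹ C)(9.55×10⁻⁴ m) = 2.865×10⁻¹² C·m.
At angle θ the dipole field magnitude is E = (kp/r³)·√(1 + 3cos²θ).
kp/r³ = (8.99×10⁹)(2.865×10⁻¹²) / (0.100)³ = 25.76 N/C.
√(1 + 3cos²17°) = √(1 + 3·0.9145) = √3.7436 ≈ 1.9348.
E ≈ 25.76 × 1.935 = 49.83 N/C.

E ≈ 49.8 N/C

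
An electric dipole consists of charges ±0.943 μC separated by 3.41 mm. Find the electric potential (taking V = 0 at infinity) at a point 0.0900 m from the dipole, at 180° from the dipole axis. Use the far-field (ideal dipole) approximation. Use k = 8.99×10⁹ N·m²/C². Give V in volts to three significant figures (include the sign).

V ≈ -3570 V

Dipole moment p = qd = (9.43×10⁻⁷ C)(0.00341 m) = 3.216×10⁻⁹ C·m.
The dipole potential is V = kp cosθ / r².
V = (8.99×10⁹)(3.216×10⁻⁹)·cos180° / (0.0900)² = -3569 V.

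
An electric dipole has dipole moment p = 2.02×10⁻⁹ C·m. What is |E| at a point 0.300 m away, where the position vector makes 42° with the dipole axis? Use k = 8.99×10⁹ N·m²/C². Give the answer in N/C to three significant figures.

At angle θ the dipole field magnitude is E = (kp/r³)·√(1 + 3cos²θ).
kp/r³ = (8.99×10⁹)(2.02×10⁻⁹) / (0.300)³ = 672.6 N/C.
√(1 + 3cos²42°) = √(1 + 3·0.5523) = √2.6568 ≈ 1.6300.
E ≈ 672.6 × 1.630 = 1096 N/C.

E ≈ 1100 N/C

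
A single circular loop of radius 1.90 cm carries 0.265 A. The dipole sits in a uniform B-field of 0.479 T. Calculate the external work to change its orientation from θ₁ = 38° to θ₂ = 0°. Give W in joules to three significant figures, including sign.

W ≈ -3.05×10⁻⁵ J

Magnetic moment m = IA = Iπa² = (0.265)·π·(0.0190)² = 3.005×10⁻⁴ A·m².
W_ext = ΔU = −mB cosθ₂ + mB cosθ₁ = mB(cosθ₁ − cosθ₂).
W = (3.005×10⁻⁴)(0.479)·(cos38° − cos0°) = (1.439×10⁻⁴)·(-0.2120) = -3.051×10⁻⁵ J.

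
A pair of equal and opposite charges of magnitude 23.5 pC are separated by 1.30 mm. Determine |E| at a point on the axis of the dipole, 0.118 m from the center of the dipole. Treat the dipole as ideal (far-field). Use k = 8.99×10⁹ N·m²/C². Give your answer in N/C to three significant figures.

E ≈ 0.334 N/C

Dipole moment p = qd = (2.35×10⁻¹¹ C)(0.00130 m) = 3.055×10⁻¹⁴ C·m.
On the dipole axis E = 2kp/r³.
E = 2·(8.99×10⁹)(3.055×10⁻¹⁴) / (0.118)³ = 0.3343 N/C.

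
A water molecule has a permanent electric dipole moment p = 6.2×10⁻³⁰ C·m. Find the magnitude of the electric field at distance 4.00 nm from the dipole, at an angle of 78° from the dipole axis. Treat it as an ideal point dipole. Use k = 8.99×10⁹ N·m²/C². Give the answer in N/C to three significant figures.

At angle θ the dipole field magnitude is E = (kp/r³)·√(1 + 3cos²θ).
kp/r³ = (8.99×10⁹)(6.20×10⁻³⁰) / (4.00×10⁻⁹)³ = 8.709×10⁵ N/C.
√(1 + 3cos²78°) = √(1 + 3·0.0432) = √1.1297 ≈ 1.0629.
E ≈ 8.709×10⁵ × 1.063 = 9.257×10⁵ N/C.

E ≈ 9.26×10⁵ N/C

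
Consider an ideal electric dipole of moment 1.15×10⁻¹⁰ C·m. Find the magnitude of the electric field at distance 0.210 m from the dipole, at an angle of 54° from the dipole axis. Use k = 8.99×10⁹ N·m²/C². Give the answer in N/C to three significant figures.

At angle θ the dipole field magnitude is E = (kp/r³)·√(1 + 3cos²θ).
kp/r³ = (8.99×10⁹)(1.15×10⁻¹⁰) / (0.210)³ = 111.6 N/C.
√(1 + 3cos²54°) = √(1 + 3·0.3455) = √2.0365 ≈ 1.4271.
E ≈ 111.6 × 1.427 = 159.3 N/C.

E ≈ 159 N/C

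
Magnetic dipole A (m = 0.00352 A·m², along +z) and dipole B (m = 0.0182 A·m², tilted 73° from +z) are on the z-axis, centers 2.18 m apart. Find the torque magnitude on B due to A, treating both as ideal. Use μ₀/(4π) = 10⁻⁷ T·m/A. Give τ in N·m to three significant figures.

τ ≈ 1.18×10⁻¹² N·m

Dipole B is on the axis of dipole A, so B₁ there is axial: B₁ = (μ₀/4π)·2m₁/r³ along +z.
B₁ = 2(10⁻⁷)(0.00352)/(2.18)³ = 6.795×10⁻¹¹ T.
τ = m₂ B₁ sinθ.
τ = (0.0182)(6.795×10⁻¹¹)·sin73° = 1.183×10⁻¹² N·m.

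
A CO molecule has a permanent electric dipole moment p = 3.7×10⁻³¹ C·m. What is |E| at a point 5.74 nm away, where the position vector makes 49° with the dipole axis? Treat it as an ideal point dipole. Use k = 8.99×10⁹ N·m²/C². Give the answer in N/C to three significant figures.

E ≈ 2.66×10⁴ N/C

At angle θ the dipole field magnitude is E = (kp/r³)·√(1 + 3cos²θ).
kp/r³ = (8.99×10⁹)(3.70×10⁻³¹) / (5.74×10⁻⁹)³ = 1.759×10⁴ N/C.
√(1 + 3cos²49°) = √(1 + 3·0.4304) = √2.2912 ≈ 1.5137.
E ≈ 1.759×10⁴ × 1.514 = 2.662×10⁴ N/C.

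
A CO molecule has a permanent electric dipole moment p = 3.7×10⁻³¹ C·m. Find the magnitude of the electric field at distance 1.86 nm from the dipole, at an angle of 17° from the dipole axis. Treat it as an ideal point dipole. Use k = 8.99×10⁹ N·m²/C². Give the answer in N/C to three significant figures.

At angle θ the dipole field magnitude is E = (kp/r³)·√(1 + 3cos²θ).
kp/r³ = (8.99×10⁹)(3.70×10⁻³¹) / (1.86×10⁻⁹)³ = 5.169×10⁵ N/C.
√(1 + 3cos²17°) = √(1 + 3·0.9145) = √3.7436 ≈ 1.9348.
E ≈ 5.169×10⁵ × 1.935 = 1.000×10⁶ N/C.

E ≈ 1.00×10⁶ N/C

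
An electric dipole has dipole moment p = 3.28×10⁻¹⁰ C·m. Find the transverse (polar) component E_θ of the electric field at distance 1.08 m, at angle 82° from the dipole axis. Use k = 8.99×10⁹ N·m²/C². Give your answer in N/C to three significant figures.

E_θ ≈ 2.32 N/C

For a dipole, E_θ = (kp sinθ)/r³.
kp/r³ = (8.99×10⁹)(3.28×10⁻¹⁰)/(1.08)³ = 2.341 N/C.
E_θ = 2.341·sin82° = 2.318 N/C.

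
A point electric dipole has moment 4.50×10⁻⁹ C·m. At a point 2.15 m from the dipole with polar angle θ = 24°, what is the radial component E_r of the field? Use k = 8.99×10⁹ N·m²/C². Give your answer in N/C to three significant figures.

E_r ≈ 7.44 N/C

For a dipole, E_r = (2kp cosθ)/r³.
kp/r³ = (8.99×10⁹)(4.50×10⁻⁹)/(2.15)³ = 4.071 N/C.
E_r = 2·4.071·cos24° = 7.437 N/C.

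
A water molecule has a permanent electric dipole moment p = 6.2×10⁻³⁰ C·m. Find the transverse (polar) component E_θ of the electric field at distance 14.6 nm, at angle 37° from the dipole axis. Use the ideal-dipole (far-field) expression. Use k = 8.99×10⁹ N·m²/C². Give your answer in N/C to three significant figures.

For a dipole, E_θ = (kp sinθ)/r³.
kp/r³ = (8.99×10⁹)(6.20×10⁻³⁰)/(1.46×10⁻⁸)³ = 1.791×10⁴ N/C.
E_θ = 1.791×10⁴·sin37° = 1.078×10⁴ N/C.

E_θ ≈ 1.08×10⁴ N/C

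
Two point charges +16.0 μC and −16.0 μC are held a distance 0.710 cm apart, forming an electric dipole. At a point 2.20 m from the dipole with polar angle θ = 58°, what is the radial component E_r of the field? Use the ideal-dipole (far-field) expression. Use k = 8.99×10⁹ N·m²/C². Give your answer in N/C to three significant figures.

E_r ≈ 102 N/C

Dipole moment p = qd = (1.60×10⁻⁵ C)(0.00710 m) = 1.136×10⁻⁷ C·m.
For a dipole, E_r = (2kp cosθ)/r³.
kp/r³ = (8.99×10⁹)(1.136×10⁻⁷)/(2.20)³ = 95.91 N/C.
E_r = 2·95.91·cos58° = 101.7 N/C.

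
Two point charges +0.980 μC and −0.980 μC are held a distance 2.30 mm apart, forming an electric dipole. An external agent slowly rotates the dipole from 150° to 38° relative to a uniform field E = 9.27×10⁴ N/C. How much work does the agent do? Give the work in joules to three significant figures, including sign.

W ≈ -3.46×10⁻⁴ J

Dipole moment p = qd = (9.80×10⁻⁷ C)(0.00230 m) = 2.254×10⁻⁹ C·m.
W_ext = ΔU = U(θ₂) − U(θ₁) = −pE cosθ₂ − (−pE cosθ₁) = pE(cosθ₁ − cosθ₂).
W = (2.254×10⁻⁹)(9.27×10⁴)·(cos150° − cos38°) = (2.089×10⁻⁴)·(-1.6540) = -3.456×10⁻⁴ J.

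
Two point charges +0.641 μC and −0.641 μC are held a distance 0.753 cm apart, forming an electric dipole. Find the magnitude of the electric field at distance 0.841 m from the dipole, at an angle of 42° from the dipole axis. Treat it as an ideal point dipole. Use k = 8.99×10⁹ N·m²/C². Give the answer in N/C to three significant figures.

E ≈ 119 N/C

Dipole moment p = qd = (6.41×10⁻⁷ C)(0.00753 m) = 4.827×10⁻⁹ C·m.
At angle θ the dipole field magnitude is E = (kp/r³)·√(1 + 3cos²θ).
kp/r³ = (8.99×10⁹)(4.827×10⁻⁹) / (0.841)³ = 72.95 N/C.
√(1 + 3cos²42°) = √(1 + 3·0.5523) = √2.6568 ≈ 1.6300.
E ≈ 72.95 × 1.630 = 118.9 N/C.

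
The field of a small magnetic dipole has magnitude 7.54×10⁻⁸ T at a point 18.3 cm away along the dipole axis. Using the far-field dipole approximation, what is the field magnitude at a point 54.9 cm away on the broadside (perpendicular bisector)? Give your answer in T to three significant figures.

B ≈ 1.40×10⁻⁹ T

Dipole fields scale as 1/r³ in the far field.
The axial field is twice the equatorial field at the same r, so the geometry factor is 1/2.
B₂ = B₁ · (1/2) · (r₁/r₂)³ = 7.54×10⁻⁸ · 0.5 · (18.3/54.9)³.
(r₁/r₂)³ = (0.3333)³ = 0.03704.
B₂ ≈ 1.396×10⁻⁹ T.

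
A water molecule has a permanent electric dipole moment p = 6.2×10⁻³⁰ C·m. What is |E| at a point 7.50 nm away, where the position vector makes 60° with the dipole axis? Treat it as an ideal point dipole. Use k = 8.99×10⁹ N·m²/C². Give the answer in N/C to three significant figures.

E ≈ 1.75×10⁵ N/C

At angle θ the dipole field magnitude is E = (kp/r³)·√(1 + 3cos²θ).
kp/r³ = (8.99×10⁹)(6.20×10⁻³⁰) / (7.50×10⁻⁹)³ = 1.321×10⁵ N/C.
√(1 + 3cos²60°) = √(1 + 3·0.2500) = √1.7500 ≈ 1.3229.
E ≈ 1.321×10⁵ × 1.323 = 1.748×10⁵ N/C.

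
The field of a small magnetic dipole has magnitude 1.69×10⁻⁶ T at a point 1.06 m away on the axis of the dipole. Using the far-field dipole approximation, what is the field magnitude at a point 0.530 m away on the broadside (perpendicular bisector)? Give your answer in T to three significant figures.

B ≈ 6.76×10⁻⁶ T

Dipole fields scale as 1/r³ in the far field.
The axial field is twice the equatorial field at the same r, so the geometry factor is 1/2.
B₂ = B₁ · (1/2) · (r₁/r₂)³ = 1.69×10⁻⁶ · 0.5 · (1.06/0.530)³.
(r₁/r₂)³ = (2)³ = 8.
B₂ ≈ 6.760×10⁻⁶ T.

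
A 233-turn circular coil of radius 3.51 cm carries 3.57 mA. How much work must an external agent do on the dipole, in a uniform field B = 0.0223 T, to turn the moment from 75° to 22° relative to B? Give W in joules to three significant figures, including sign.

W ≈ -4.80×10⁻⁵ J

m = NIA = NIπa² = 233·(0.00357)·π·(0.0351)² = 0.003219 A·m².
W_ext = ΔU = −mB cosθ₂ + mB cosθ₁ = mB(cosθ₁ − cosθ₂).
W = (0.003219)(0.0223)·(cos75° − cos22°) = (7.178×10⁻⁵)·(-0.6684) = -4.798×10⁻⁵ J.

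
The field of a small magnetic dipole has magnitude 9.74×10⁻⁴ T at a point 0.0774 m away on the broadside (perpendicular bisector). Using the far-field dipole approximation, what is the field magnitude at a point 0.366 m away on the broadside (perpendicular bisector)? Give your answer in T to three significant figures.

Dipole fields scale as 1/r³ in the far field; the geometry is the same at both points.
B₂ = B₁ · (r₁/r₂)³ = 9.74×10⁻⁴ · (0.0774/0.366)³.
(r₁/r₂)³ = (0.2115)³ = 0.009458.
B₂ ≈ 9.212×10⁻⁶ T.

B ≈ 9.21×10⁻⁶ T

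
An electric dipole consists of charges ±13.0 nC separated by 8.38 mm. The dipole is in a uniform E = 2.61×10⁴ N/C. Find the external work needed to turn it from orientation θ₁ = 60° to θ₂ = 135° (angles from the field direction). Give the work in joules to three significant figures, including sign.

Dipole moment p = qd = (1.30×10⁻⁸ C)(0.00838 m) = 1.089×10⁻¹⁰ C·m.
W_ext = ΔU = U(θ₂) − U(θ₁) = −pE cosθ₂ − (−pE cosθ₁) = pE(cosθ₁ − cosθ₂).
W = (1.089×10⁻¹⁰)(2.61×10⁴)·(cos60° − cos135°) = (2.842×10⁻⁶)·(+1.2071) = 3.431×10⁻⁶ J.

W ≈ 3.43×10⁻⁶ J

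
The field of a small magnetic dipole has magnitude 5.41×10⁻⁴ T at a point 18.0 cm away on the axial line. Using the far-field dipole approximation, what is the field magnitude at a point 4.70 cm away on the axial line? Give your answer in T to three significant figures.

B ≈ 0.0304 T

Dipole fields scale as 1/r³ in the far field; the geometry is the same at both points.
B₂ = B₁ · (r₁/r₂)³ = 5.41×10⁻⁴ · (18.0/4.70)³.
(r₁/r₂)³ = (3.83)³ = 56.17.
B₂ ≈ 0.03039 T.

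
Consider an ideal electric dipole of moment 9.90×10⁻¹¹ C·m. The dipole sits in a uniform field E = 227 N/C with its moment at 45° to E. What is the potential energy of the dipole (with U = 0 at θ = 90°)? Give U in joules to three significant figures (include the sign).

U = −p·E = −pE cosθ.
U = −(9.90×10⁻¹¹)(227)·cos45° = -1.589×10⁻⁸ J.

U ≈ -1.59×10⁻⁸ J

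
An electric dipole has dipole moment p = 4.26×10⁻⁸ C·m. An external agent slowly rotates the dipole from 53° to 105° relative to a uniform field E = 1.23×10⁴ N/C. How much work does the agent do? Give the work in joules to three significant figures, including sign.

W ≈ 4.51×10⁻⁴ J

W_ext = ΔU = U(θ₂) − U(θ₁) = −pE cosθ₂ − (−pE cosθ₁) = pE(cosθ₁ − cosθ₂).
W = (4.26×10⁻⁸)(1.23×10⁴)·(cos53° − cos105°) = (5.240×10⁻⁴)·(+0.8606) = 4.510×10⁻⁴ J.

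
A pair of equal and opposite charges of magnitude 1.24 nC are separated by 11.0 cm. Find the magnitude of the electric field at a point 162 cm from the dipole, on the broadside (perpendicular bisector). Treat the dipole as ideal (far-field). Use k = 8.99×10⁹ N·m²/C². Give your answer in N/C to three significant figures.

E ≈ 0.288 N/C

Dipole moment p = qd = (1.24×10⁻⁹ C)(0.110 m) = 1.364×10⁻¹⁰ C·m.
In the equatorial plane E = kp/r³.
E = (8.99×10⁹)(1.364×10⁻¹⁰) / (1.62)³ = 0.2884 N/C.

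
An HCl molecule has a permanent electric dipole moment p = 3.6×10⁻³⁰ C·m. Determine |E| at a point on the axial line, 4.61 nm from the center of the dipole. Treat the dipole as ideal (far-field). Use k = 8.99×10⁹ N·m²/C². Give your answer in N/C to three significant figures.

E ≈ 6.61×10⁵ N/C

On the dipole axis E = 2kp/r³.
E = 2·(8.99×10⁹)(3.60×10⁻³⁰) / (4.61×10⁻⁹)³ = 6.607×10⁵ N/C.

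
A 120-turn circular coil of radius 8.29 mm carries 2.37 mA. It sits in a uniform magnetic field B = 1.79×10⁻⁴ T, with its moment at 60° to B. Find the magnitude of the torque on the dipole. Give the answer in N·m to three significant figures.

m = NIA = NIπa² = 120·(0.00237)·π·(0.00829)² = 6.14×10⁻⁵ A·m².
Torque on a magnetic dipole: τ = mB sinθ.
τ = (6.14×10⁻⁵)(1.79×10⁻⁴)·sin60° = 9.518×10⁻⁹ N·m.

τ ≈ 9.52×10⁻⁹ N·m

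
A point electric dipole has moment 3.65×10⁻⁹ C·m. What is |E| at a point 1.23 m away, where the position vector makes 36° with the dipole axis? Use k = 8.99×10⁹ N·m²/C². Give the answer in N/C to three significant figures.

At angle θ the dipole field magnitude is E = (kp/r³)·√(1 + 3cos²θ).
kp/r³ = (8.99×10⁹)(3.65×10⁻⁹) / (1.23)³ = 17.63 N/C.
√(1 + 3cos²36°) = √(1 + 3·0.6545) = √2.9635 ≈ 1.7215.
E ≈ 17.63 × 1.721 = 30.36 N/C.

E ≈ 30.4 N/C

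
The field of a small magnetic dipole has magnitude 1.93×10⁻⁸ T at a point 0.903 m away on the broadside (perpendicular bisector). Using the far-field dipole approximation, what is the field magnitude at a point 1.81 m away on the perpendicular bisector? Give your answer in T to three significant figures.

Dipole fields scale as 1/r³ in the far field; the geometry is the same at both points.
B₂ = B₁ · (r₁/r₂)³ = 1.93×10⁻⁸ · (0.903/1.81)³.
(r₁/r₂)³ = (0.4989)³ = 0.1242.
B₂ ≈ 2.397×10⁻⁹ T.

B ≈ 2.40×10⁻⁹ T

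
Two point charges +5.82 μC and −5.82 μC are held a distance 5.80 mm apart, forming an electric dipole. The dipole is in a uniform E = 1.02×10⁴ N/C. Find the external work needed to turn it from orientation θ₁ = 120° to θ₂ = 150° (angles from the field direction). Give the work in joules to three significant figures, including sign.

W ≈ 1.26×10⁻⁴ J

Dipole moment p = qd = (5.82×10⁻⁶ C)(0.00580 m) = 3.376×10⁻⁸ C·m.
W_ext = ΔU = U(θ₂) − U(θ₁) = −pE cosθ₂ − (−pE cosθ₁) = pE(cosθ₁ − cosθ₂).
W = (3.376×10⁻⁸)(1.02×10⁴)·(cos120° − cos150°) = (3.444×10⁻⁴)·(+0.3660) = 1.260×10⁻⁴ J.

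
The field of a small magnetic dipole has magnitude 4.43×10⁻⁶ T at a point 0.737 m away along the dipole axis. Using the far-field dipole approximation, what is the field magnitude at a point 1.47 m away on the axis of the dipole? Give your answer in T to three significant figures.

Dipole fields scale as 1/r³ in the far field; the geometry is the same at both points.
B₂ = B₁ · (r₁/r₂)³ = 4.43×10⁻⁶ · (0.737/1.47)³.
(r₁/r₂)³ = (0.5014)³ = 0.126.
B₂ ≈ 5.583×10⁻⁷ T.

B ≈ 5.58×10⁻⁷ T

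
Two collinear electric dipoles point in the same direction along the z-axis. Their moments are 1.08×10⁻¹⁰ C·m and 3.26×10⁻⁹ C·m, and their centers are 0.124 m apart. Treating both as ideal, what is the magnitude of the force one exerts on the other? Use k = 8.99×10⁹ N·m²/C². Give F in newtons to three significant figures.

On-axis field of dipole 1 at distance r: E = 2kp₁/r³. Force on dipole 2 is F = p₂·dE/dr (gradient along axis).
dE/dr = −6kp₁/r⁴, so |F| = 6kp₁p₂/r⁴ (attractive for aligned moments).
F = 6(8.99×10⁹)(1.08×10⁻¹⁰)(3.26×10⁻⁹)/(0.124)⁴ = 8.033×10⁻⁵ N.

F ≈ 8.03×10⁻⁵ N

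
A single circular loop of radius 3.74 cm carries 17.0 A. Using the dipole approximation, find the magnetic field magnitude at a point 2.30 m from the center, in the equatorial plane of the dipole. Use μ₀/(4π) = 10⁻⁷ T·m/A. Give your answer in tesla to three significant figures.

B ≈ 6.14×10⁻¹⁰ T

Magnetic moment m = IA = Iπa² = (17.0)·π·(0.0374)² = 0.0747 A·m².
In the equatorial plane B = (μ₀/4π)·m/r³ (half the axial value).
B = (10⁻⁷)·(0.0747) / (2.30)³ = 6.140×10⁻¹⁰ T.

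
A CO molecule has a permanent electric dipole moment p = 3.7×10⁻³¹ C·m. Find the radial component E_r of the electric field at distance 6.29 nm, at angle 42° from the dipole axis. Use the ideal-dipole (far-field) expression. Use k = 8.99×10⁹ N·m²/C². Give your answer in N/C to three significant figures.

E_r ≈ 1.99×10⁴ N/C

For a dipole, E_r = (2kp cosθ)/r³.
kp/r³ = (8.99×10⁹)(3.70×10⁻³¹)/(6.29×10⁻⁹)³ = 1.337×10⁴ N/C.
E_r = 2·1.337×10⁴·cos42° = 1.987×10⁴ N/C.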